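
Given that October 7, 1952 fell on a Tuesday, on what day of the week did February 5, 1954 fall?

Friday

Day-of-year of October 7, 1952: 281.
Day-of-year of February 5, 1954: 36.
1952 has 366 days, so 366 − 281 = 85 days remain in 1952.
Full years: 1953: 365. Sum = 365.
Total: 85 + 365 + 36 = 486 days.
486 mod 7 = 3, so 3 days after Tuesday is Friday.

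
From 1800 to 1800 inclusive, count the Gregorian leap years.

0

Years divisible by 4 in [1800, 1800]: 1800.
Of these, 1800 is divisible by 100 but not 400, so not leap.
Leap years: 1 − 1 = 0.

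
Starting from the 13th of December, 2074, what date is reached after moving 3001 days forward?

the 2nd of March, 2083

Count 3001 days after December 13, 2074:
Day-of-year of December 13, 2074: 347.
Day-of-year of March 2, 2083: 61.
2074 has 365 days, so 365 − 347 = 18 days remain in 2074.
Full years 2075–2082: 6 common + 2 leap = 6×365 + 2×366 = 2922 days.
Total: 18 + 2922 + 61 = 3001 days.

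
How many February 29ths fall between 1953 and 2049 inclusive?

Years divisible by 4: 1956, 1960, …, 2048 — 24 in all.
2000 is divisible by 400, so still leap.
No century exceptions apply. Count: 24.

24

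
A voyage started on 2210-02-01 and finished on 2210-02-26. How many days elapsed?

25

Within February 2210: 26 − 1 = 25 days.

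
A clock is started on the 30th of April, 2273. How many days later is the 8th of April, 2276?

1074

April 30, 2273 → April 30, 2274: 365 days.
April 30, 2274 → April 30, 2275: 365 days.
April 2275: 30 − 30 = 0 days remain.
Then 11 full months totalling 336 days.
April 1–8, 2276: 8 days.
Residual: 344 days.
Total: 1074 days.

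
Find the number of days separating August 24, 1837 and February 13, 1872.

Day-of-year of August 24, 1837: 236.
Day-of-year of February 13, 1872: 44.
1837 has 365 days, so 365 − 236 = 129 days remain in 1837.
Full years 1838–1871: 26 common + 8 leap = 26×365 + 8×366 = 12418 days.
Total: 129 + 12418 + 44 = 12591 days.

12591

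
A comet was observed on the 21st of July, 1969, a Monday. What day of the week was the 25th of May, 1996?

From July 21, 1969 to July 21, 1995: 26 years, of which 6 contain a Feb 29 — 20×365 + 6×366 = 9496 days.
July 1995: 31 − 21 = 10 days remain.
Then 9 full months totalling 274 days.
May 1–25, 1996: 25 days.
Residual: 309 days.
Total: 9805 days.
9805 mod 7 = 5, so 5 days after Monday is Saturday.

Saturday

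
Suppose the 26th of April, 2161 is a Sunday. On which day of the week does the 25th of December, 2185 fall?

From April 26, 2161 to April 26, 2185: 24 years, of which 6 contain a Feb 29 — 18×365 + 6×366 = 8766 days.
April 2185: 30 − 26 = 4 days remain.
Then May (31), June (30), July (31), August (31), September (30), October (31), November (30): 31 + 30 + 31 + 31 + 30 + 31 + 30 = 214 days.
December 1–25, 2185: 25 days.
Residual: 243 days.
Total: 9009 days.
9009 is a multiple of 7, so the 25th of December, 2185 falls on the same weekday: Sunday.

Sunday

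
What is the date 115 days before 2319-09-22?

2319-05-30

Count 115 days before September 22, 2319:
May 2319: 31 − 30 = 1 day remains.
Then June (30), July (31), August (31): 30 + 31 + 31 = 92 days.
September 1–22, 2319: 22 days.
Total: 1 + 92 + 22 = 115 days.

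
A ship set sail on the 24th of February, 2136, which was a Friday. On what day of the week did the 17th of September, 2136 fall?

February 2136: 29 − 24 = 5 days remain (2136 is a leap year, so February has 29 days).
Then March (31), April (30), May (31), June (30), July (31), August (31): 31 + 30 + 31 + 30 + 31 + 31 = 184 days.
September 1–17, 2136: 17 days.
Total: 5 + 184 + 17 = 206 days.
206 mod 7 = 3, so 3 days after Friday is Monday.

Monday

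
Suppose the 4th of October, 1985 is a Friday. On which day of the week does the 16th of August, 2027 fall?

Day-of-year of October 4, 1985: 277.
Day-of-year of August 16, 2027: 228.
1985 has 365 days, so 365 − 277 = 88 days remain in 1985.
Full years 1986–2026: 31 common + 10 leap = 31×365 + 10×366 = 14975 days.
Total: 88 + 14975 + 228 = 15291 days.
15291 mod 7 = 3, so 3 days after Friday is Monday.

Monday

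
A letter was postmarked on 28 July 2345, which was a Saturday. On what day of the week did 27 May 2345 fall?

Count forward from the earlier date (May 27, 2345) to the later (July 28, 2345):
May 2345: 31 − 27 = 4 days remain.
Then June (30): 30 days.
July 1–28, 2345: 28 days.
Total: 4 + 30 + 28 = 62 days.
62 mod 7 = 6, so 6 days before Saturday is Sunday.

Sunday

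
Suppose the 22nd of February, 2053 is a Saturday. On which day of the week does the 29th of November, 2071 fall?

From February 22, 2053 to February 22, 2071: 18 years, of which 4 contain a Feb 29 — 14×365 + 4×366 = 6574 days.
February 2071: 28 − 22 = 6 days remain (2071 is not a leap year, so February has 28 days).
Then March (31), April (30), May (31), June (30), July (31), August (31), September (30), October (31): 31 + 30 + 31 + 30 + 31 + 31 + 30 + 31 = 245 days.
November 1–29, 2071: 29 days.
Residual: 280 days.
Total: 6854 days.
6854 mod 7 = 1, so 1 day after Saturday is Sunday.

Sunday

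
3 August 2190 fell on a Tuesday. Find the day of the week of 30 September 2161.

Wednesday

Count forward from the earlier date (September 30, 2161) to the later (August 3, 2190):
Day-of-year of September 30, 2161: 273.
Day-of-year of August 3, 2190: 215.
2161 has 365 days, so 365 − 273 = 92 days remain in 2161.
Full years 2162–2189: 21 common + 7 leap = 21×365 + 7×366 = 10227 days.
Total: 92 + 10227 + 215 = 10534 days.
10534 mod 7 = 6, so 6 days before Tuesday is Wednesday.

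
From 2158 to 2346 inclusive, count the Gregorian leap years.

45

Years divisible by 4: 2160, 2164, …, 2344 — 47 in all.
Of these, 2200, 2300 are divisible by 100 but not 400, so not leap.
Leap years: 47 − 2 = 45.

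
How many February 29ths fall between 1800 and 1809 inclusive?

Years divisible by 4 in [1800, 1809]: 1800, 1804, 1808.
Of these, 1800 is divisible by 100 but not 400, so not leap.
Leap years: 3 − 1 = 2.

2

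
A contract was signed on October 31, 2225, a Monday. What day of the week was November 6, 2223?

Thursday

Count forward from the earlier date (November 6, 2223) to the later (October 31, 2225):
November 2223: 30 − 6 = 24 days remain.
Then 22 full months totalling 670 days.
October 1–31, 2225: 31 days.
Total: 24 + 670 + 31 = 725 days.
725 mod 7 = 4, so 4 days before Monday is Thursday.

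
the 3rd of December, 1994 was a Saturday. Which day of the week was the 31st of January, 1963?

Thursday

Count forward from the earlier date (January 31, 1963) to the later (December 3, 1994):
From January 31, 1963 to January 31, 1994: 31 years, of which 8 contain a Feb 29 — 23×365 + 8×366 = 11323 days.
January 1994: 31 − 31 = 0 days remain.
Then 10 full months totalling 303 days.
December 1–3, 1994: 3 days.
Residual: 306 days.
Total: 11629 days.
11629 mod 7 = 2, so 2 days before Saturday is Thursday.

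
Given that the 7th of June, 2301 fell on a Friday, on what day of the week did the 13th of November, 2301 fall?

June 2301: 30 − 7 = 23 days remain.
Then July (31), August (31), September (30), October (31): 31 + 31 + 30 + 31 = 123 days.
November 1–13, 2301: 13 days.
Total: 23 + 123 + 13 = 159 days.
159 mod 7 = 5, so 5 days after Friday is Wednesday.

Wednesday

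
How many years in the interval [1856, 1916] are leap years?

15

Years divisible by 4: 1856, 1860, …, 1916 — 16 in all.
Of these, 1900 is divisible by 100 but not 400, so not leap.
Leap years: 16 − 1 = 15.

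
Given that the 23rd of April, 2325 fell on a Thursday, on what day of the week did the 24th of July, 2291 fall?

Count forward from the earlier date (July 24, 2291) to the later (April 23, 2325):
Day-of-year of July 24, 2291: 205.
Day-of-year of April 23, 2325: 113.
2291 has 365 days, so 365 − 205 = 160 days remain in 2291.
Full years 2292–2324: 25 common + 8 leap = 25×365 + 8×366 = 12053 days.
Total: 160 + 12053 + 113 = 12326 days.
12326 mod 7 = 6, so 6 days before Thursday is Friday.

Friday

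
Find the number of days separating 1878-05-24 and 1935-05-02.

From May 24, 1878 to May 24, 1934: 56 years, of which 13 contain a Feb 29 — 43×365 + 13×366 = 20453 days.
(1900 is not a leap year (divisible by 100 but not 400).)
May 1934: 31 − 24 = 7 days remain.
Then 11 full months totalling 334 days.
May 1–2, 1935: 2 days.
Residual: 343 days.
Total: 20796 days.

20796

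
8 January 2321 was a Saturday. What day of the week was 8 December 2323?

Saturday

January 8, 2321 → January 8, 2322: 365 days.
January 8, 2322 → January 8, 2323: 365 days.
January 2323: 31 − 8 = 23 days remain.
Then 10 full months totalling 303 days.
December 1–8, 2323: 8 days.
Residual: 334 days.
Total: 1064 days.
1064 is a multiple of 7, so 8 December 2323 falls on the same weekday: Saturday.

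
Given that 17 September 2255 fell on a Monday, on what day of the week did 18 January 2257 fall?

Sunday

Day-of-year of September 17, 2255: 260.
Day-of-year of January 18, 2257: 18.
2255 has 365 days, so 365 − 260 = 105 days remain in 2255.
Full years: 2256: 366. Sum = 366.
Total: 105 + 366 + 18 = 489 days.
489 mod 7 = 6, so 6 days after Monday is Sunday.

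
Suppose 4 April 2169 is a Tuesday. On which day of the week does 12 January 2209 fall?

Thursday

From April 4, 2169 to April 4, 2208: 39 years, of which 9 contain a Feb 29 — 30×365 + 9×366 = 14244 days.
(2200 is not a leap year (divisible by 100 but not 400).)
April 2208: 30 − 4 = 26 days remain.
Then May (31), June (30), July (31), August (31), September (30), October (31), November (30), December (31): 31 + 30 + 31 + 31 + 30 + 31 + 30 + 31 = 245 days.
January 1–12, 2209: 12 days.
Residual: 283 days.
Total: 14527 days.
14527 mod 7 = 2, so 2 days after Tuesday is Thursday.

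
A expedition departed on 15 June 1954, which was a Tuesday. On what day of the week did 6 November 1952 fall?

Thursday

Count forward from the earlier date (November 6, 1952) to the later (June 15, 1954):
November 6, 1952 → November 6, 1953: 365 days.
November 1953: 30 − 6 = 24 days remain.
Then December (31), January (31), February 1954 (28), March (31), April (30), May (31): 31 + 31 + 28 + 31 + 30 + 31 = 182 days.
June 1–15, 1954: 15 days.
Residual: 221 days.
Total: 586 days.
586 mod 7 = 5, so 5 days before Tuesday is Thursday.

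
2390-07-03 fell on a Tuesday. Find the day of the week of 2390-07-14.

Saturday

Within July 2390: 14 − 3 = 11 days.
11 mod 7 = 4, so 4 days after Tuesday is Saturday.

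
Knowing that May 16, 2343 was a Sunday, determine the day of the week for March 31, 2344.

May 2343: 31 − 16 = 15 days remain.
Then 9 full months totalling 274 days.
March 1–31, 2344: 31 days.
Total: 15 + 274 + 31 = 320 days.
320 mod 7 = 5, so 5 days after Sunday is Friday.

Friday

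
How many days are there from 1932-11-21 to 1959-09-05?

From November 21, 1932 to November 21, 1958: 26 years, of which 6 contain a Feb 29 — 20×365 + 6×366 = 9496 days.
November 1958: 30 − 21 = 9 days remain.
Then 9 full months totalling 274 days.
September 1–5, 1959: 5 days.
Residual: 288 days.
Total: 9784 days.

9784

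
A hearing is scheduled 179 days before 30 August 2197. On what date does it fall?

4 March 2197

Count 179 days before August 30, 2197:
March 2197: 31 − 4 = 27 days remain.
Then April (30), May (31), June (30), July (31): 30 + 31 + 30 + 31 = 122 days.
August 1–30, 2197: 30 days.
Total: 27 + 122 + 30 = 179 days.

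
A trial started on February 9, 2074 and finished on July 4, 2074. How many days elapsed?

145

February 2074: 28 − 9 = 19 days remain (2074 is not a leap year, so February has 28 days).
Then March (31), April (30), May (31), June (30): 31 + 30 + 31 + 30 = 122 days.
July 1–4, 2074: 4 days.
Total: 19 + 122 + 4 = 145 days.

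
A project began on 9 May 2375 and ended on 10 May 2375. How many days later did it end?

Within May 2375: 10 − 9 = 1 day.

1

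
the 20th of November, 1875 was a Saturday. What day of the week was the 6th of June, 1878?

Thursday

Day-of-year of November 20, 1875: 324.
Day-of-year of June 6, 1878: 157.
1875 has 365 days, so 365 − 324 = 41 days remain in 1875.
Full years: 1876: 366; 1877: 365. Sum = 731.
Total: 41 + 731 + 157 = 929 days.
929 mod 7 = 5, so 5 days after Saturday is Thursday.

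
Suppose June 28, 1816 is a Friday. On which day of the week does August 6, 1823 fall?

From June 28, 1816 to June 28, 1823: 7 years, of which 1 contains a Feb 29 — 6×365 + 1×366 = 2556 days.
June 1823: 30 − 28 = 2 days remain.
Then July (31): 31 days.
August 1–6, 1823: 6 days.
Residual: 39 days.
Total: 2595 days.
2595 mod 7 = 5, so 5 days after Friday is Wednesday.

Wednesday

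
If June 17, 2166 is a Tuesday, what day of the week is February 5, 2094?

Friday

Count forward from the earlier date (February 5, 2094) to the later (June 17, 2166):
From February 5, 2094 to February 5, 2166: 72 years, of which 17 contain a Feb 29 — 55×365 + 17×366 = 26297 days.
(2100 is not a leap year (divisible by 100 but not 400).)
February 2166: 28 − 5 = 23 days remain (2166 is not a leap year, so February has 28 days).
Then March (31), April (30), May (31): 31 + 30 + 31 = 92 days.
June 1–17, 2166: 17 days.
Residual: 132 days.
Total: 26429 days.
26429 mod 7 = 4, so 4 days before Tuesday is Friday.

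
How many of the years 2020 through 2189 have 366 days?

42

Years divisible by 4: 2020, 2024, …, 2188 — 43 in all.
Of these, 2100 is divisible by 100 but not 400, so not leap.
Leap years: 43 − 1 = 42.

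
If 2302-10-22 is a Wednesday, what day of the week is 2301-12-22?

Count forward from the earlier date (December 22, 2301) to the later (October 22, 2302):
December 2301: 31 − 22 = 9 days remain.
Then 9 full months totalling 273 days.
October 1–22, 2302: 22 days.
Residual: 304 days.
Total: 304 days.
304 mod 7 = 3, so 3 days before Wednesday is Sunday.

Sunday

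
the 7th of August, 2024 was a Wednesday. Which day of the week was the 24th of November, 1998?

Tuesday

Count forward from the earlier date (November 24, 1998) to the later (August 7, 2024):
From November 24, 1998 to November 24, 2023: 25 years, of which 6 contain a Feb 29 — 19×365 + 6×366 = 9131 days.
(2000 is a leap year (divisible by 400).)
November 2023: 30 − 24 = 6 days remain.
Then December (31), January (31), February 2024 (29), March (31), April (30), May (31), June (30), July (31): 31 + 31 + 29 + 31 + 30 + 31 + 30 + 31 = 244 days.
August 1–7, 2024: 7 days.
Residual: 257 days.
Total: 9388 days.
9388 mod 7 = 1, so 1 day before Wednesday is Tuesday.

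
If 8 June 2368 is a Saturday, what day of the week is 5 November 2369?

Wednesday

June 8, 2368 → June 8, 2369: 365 days.
June 2369: 30 − 8 = 22 days remain.
Then July (31), August (31), September (30), October (31): 31 + 31 + 30 + 31 = 123 days.
November 1–5, 2369: 5 days.
Residual: 150 days.
Total: 515 days.
515 mod 7 = 4, so 4 days after Saturday is Wednesday.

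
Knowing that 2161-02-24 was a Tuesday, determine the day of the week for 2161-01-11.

Count forward from the earlier date (January 11, 2161) to the later (February 24, 2161):
January 2161: 31 − 11 = 20 days remain.
February 1–24, 2161: 24 days (2161 is not a leap year).
Total: 20 + 24 = 44 days.
44 mod 7 = 2, so 2 days before Tuesday is Sunday.

Sunday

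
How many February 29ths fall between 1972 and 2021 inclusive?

13

Years divisible by 4: 1972, 1976, …, 2020 — 13 in all.
2000 is divisible by 400, so still leap.
No century exceptions apply. Count: 13.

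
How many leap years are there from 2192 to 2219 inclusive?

6

Years divisible by 4 in [2192, 2219]: 2192, 2196, 2200, 2204, 2208, 2212, 2216.
Of these, 2200 is divisible by 100 but not 400, so not leap.
Leap years: 7 − 1 = 6.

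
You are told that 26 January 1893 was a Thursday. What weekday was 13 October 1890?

Monday

Count forward from the earlier date (October 13, 1890) to the later (January 26, 1893):
Day-of-year of October 13, 1890: 286.
Day-of-year of January 26, 1893: 26.
1890 has 365 days, so 365 − 286 = 79 days remain in 1890.
Full years: 1891: 365; 1892: 366. Sum = 731.
Total: 79 + 731 + 26 = 836 days.
836 mod 7 = 3, so 3 days before Thursday is Monday.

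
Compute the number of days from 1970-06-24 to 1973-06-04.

1076

Day-of-year of June 24, 1970: 175.
Day-of-year of June 4, 1973: 155.
1970 has 365 days, so 365 − 175 = 190 days remain in 1970.
Full years: 1971: 365; 1972: 366. Sum = 731.
Total: 190 + 731 + 155 = 1076 days.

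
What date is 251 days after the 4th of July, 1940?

the 12th of March, 1941

Count 251 days after July 4, 1940:
Day-of-year of July 4, 1940: 186.
Day-of-year of March 12, 1941: 71.
1940 has 366 days, so 366 − 186 = 180 days remain in 1940.
Total: 180 + 71 = 251 days.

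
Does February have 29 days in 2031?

2031 is not a leap year.

No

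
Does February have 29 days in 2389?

2389 is not a leap year.

No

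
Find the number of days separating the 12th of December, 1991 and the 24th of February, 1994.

December 12, 1991 → December 12, 1992: 366 days (1992 is a leap year).
December 12, 1992 → December 12, 1993: 365 days.
December 1993: 31 − 12 = 19 days remain.
Then January (31): 31 days.
February 1–24, 1994: 24 days (1994 is not a leap year).
Residual: 74 days.
Total: 805 days.

805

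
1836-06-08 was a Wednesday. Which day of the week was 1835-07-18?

Count forward from the earlier date (July 18, 1835) to the later (June 8, 1836):
July 1835: 31 − 18 = 13 days remain.
Then 10 full months totalling 305 days.
June 1–8, 1836: 8 days.
Total: 13 + 305 + 8 = 326 days.
326 mod 7 = 4, so 4 days before Wednesday is Saturday.

Saturday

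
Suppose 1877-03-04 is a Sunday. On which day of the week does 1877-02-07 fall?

Wednesday

Count forward from the earlier date (February 7, 1877) to the later (March 4, 1877):
February 1877: 28 − 7 = 21 days remain (1877 is not a leap year, so February has 28 days).
March 1–4, 1877: 4 days.
Total: 21 + 4 = 25 days.
25 mod 7 = 4, so 4 days before Sunday is Wednesday.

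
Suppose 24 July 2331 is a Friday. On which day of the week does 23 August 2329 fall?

Friday

Count forward from the earlier date (August 23, 2329) to the later (July 24, 2331):
August 23, 2329 → August 23, 2330: 365 days.
August 2330: 31 − 23 = 8 days remain.
Then 10 full months totalling 303 days.
July 1–24, 2331: 24 days.
Residual: 335 days.
Total: 700 days.
700 is a multiple of 7, so 23 August 2329 falls on the same weekday: Friday.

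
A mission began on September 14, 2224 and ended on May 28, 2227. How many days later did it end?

September 14, 2224 → September 14, 2225: 365 days.
September 14, 2225 → September 14, 2226: 365 days.
September 2226: 30 − 14 = 16 days remain.
Then October (31), November (30), December (31), January (31), February 2227 (28), March (31), April (30): 31 + 30 + 31 + 31 + 28 + 31 + 30 = 212 days.
May 1–28, 2227: 28 days.
Residual: 256 days.
Total: 986 days.

986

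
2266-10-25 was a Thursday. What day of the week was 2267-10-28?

Monday

October 2266: 31 − 25 = 6 days remain.
Then 11 full months totalling 334 days.
October 1–28, 2267: 28 days.
Total: 6 + 334 + 28 = 368 days.
368 mod 7 = 4, so 4 days after Thursday is Monday.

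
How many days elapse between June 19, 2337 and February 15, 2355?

Day-of-year of June 19, 2337: 170.
Day-of-year of February 15, 2355: 46.
2337 has 365 days, so 365 − 170 = 195 days remain in 2337.
Full years 2338–2354: 13 common + 4 leap = 13×365 + 4×366 = 6209 days.
Total: 195 + 6209 + 46 = 6450 days.

6450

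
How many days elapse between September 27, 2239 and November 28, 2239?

62

September 2239: 30 − 27 = 3 days remain.
Then October (31): 31 days.
November 1–28, 2239: 28 days.
Total: 3 + 31 + 28 = 62 days.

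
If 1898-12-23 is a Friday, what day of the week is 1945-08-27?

Monday

From December 23, 1898 to December 23, 1944: 46 years, of which 11 contain a Feb 29 — 35×365 + 11×366 = 16801 days.
(1900 is not a leap year (divisible by 100 but not 400).)
December 1944: 31 − 23 = 8 days remain.
Then January (31), February 1945 (28), March (31), April (30), May (31), June (30), July (31): 31 + 28 + 31 + 30 + 31 + 30 + 31 = 212 days.
August 1–27, 1945: 27 days.
Residual: 247 days.
Total: 17048 days.
17048 mod 7 = 3, so 3 days after Friday is Monday.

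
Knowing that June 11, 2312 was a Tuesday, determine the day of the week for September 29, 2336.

Day-of-year of June 11, 2312: 163.
Day-of-year of September 29, 2336: 273.
2312 has 366 days, so 366 − 163 = 203 days remain in 2312.
Full years 2313–2335: 18 common + 5 leap = 18×365 + 5×366 = 8400 days.
Total: 203 + 8400 + 273 = 8876 days.
8876 is a multiple of 7, so September 29, 2336 falls on the same weekday: Tuesday.

Tuesday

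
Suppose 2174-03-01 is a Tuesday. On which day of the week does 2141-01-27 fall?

Friday

Count forward from the earlier date (January 27, 2141) to the later (March 1, 2174):
From January 27, 2141 to January 27, 2174: 33 years, of which 8 contain a Feb 29 — 25×365 + 8×366 = 12053 days.
January 2174: 31 − 27 = 4 days remain.
Then February 2174 (28): 28 days.
March 1, 2174: 1 day.
Residual: 33 days.
Total: 12086 days.
12086 mod 7 = 4, so 4 days before Tuesday is Friday.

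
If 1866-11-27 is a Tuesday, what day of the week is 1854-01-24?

Tuesday

Count forward from the earlier date (January 24, 1854) to the later (November 27, 1866):
Day-of-year of January 24, 1854: 24.
Day-of-year of November 27, 1866: 331.
1854 has 365 days, so 365 − 24 = 341 days remain in 1854.
Full years 1855–1865: 8 common + 3 leap = 8×365 + 3×366 = 4018 days.
Total: 341 + 4018 + 331 = 4690 days.
4690 is a multiple of 7, so 1854-01-24 falls on the same weekday: Tuesday.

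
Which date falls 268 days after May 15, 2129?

February 7, 2130

Count 268 days after May 15, 2129:
May 2129: 31 − 15 = 16 days remain.
Then June (30), July (31), August (31), September (30), October (31), November (30), December (31), January (31): 30 + 31 + 31 + 30 + 31 + 30 + 31 + 31 = 245 days.
February 1–7, 2130: 7 days (2130 is not a leap year).
Residual: 268 days.
Total: 268 days.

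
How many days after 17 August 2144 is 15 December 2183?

From August 17, 2144 to August 17, 2183: 39 years, of which 9 contain a Feb 29 — 30×365 + 9×366 = 14244 days.
August 2183: 31 − 17 = 14 days remain.
Then September (30), October (31), November (30): 30 + 31 + 30 = 91 days.
December 1–15, 2183: 15 days.
Residual: 120 days.
Total: 14364 days.

14364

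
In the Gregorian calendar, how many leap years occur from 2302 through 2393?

Years divisible by 4: 2304, 2308, …, 2392 — 23 in all.
No century exceptions apply. Count: 23.

23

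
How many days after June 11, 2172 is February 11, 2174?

610

June 2172: 30 − 11 = 19 days remain.
Then 19 full months totalling 580 days.
February 1–11, 2174: 11 days (2174 is not a leap year).
Total: 19 + 580 + 11 = 610 days.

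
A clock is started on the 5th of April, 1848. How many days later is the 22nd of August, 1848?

April 1848: 30 − 5 = 25 days remain.
Then May (31), June (30), July (31): 31 + 30 + 31 = 92 days.
August 1–22, 1848: 22 days.
Total: 25 + 92 + 22 = 139 days.

139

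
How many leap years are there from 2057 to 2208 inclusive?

Years divisible by 4: 2060, 2064, …, 2208 — 38 in all.
Of these, 2100, 2200 are divisible by 100 but not 400, so not leap.
Leap years: 38 − 2 = 36.

36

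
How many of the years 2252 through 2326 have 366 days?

18

Years divisible by 4: 2252, 2256, …, 2324 — 19 in all.
Of these, 2300 is divisible by 100 but not 400, so not leap.
Leap years: 19 − 1 = 18.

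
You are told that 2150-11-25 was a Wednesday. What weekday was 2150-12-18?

November 2150: 30 − 25 = 5 days remain.
December 1–18, 2150: 18 days.
Total: 5 + 18 = 23 days.
23 mod 7 = 2, so 2 days after Wednesday is Friday.

Friday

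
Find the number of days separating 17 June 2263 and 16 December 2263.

June 2263: 30 − 17 = 13 days remain.
Then July (31), August (31), September (30), October (31), November (30): 31 + 31 + 30 + 31 + 30 = 153 days.
December 1–16, 2263: 16 days.
Total: 13 + 153 + 16 = 182 days.

182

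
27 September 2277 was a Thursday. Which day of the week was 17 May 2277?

Thursday

Count forward from the earlier date (May 17, 2277) to the later (September 27, 2277):
May 2277: 31 − 17 = 14 days remain.
Then June (30), July (31), August (31): 30 + 31 + 31 = 92 days.
September 1–27, 2277: 27 days.
Total: 14 + 92 + 27 = 133 days.
133 is a multiple of 7, so 17 May 2277 falls on the same weekday: Thursday.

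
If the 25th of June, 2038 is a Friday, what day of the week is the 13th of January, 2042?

Monday

June 25, 2038 → June 25, 2039: 365 days.
June 25, 2039 → June 25, 2040: 366 days (2040 is a leap year).
June 25, 2040 → June 25, 2041: 365 days.
June 2041: 30 − 25 = 5 days remain.
Then July (31), August (31), September (30), October (31), November (30), December (31): 31 + 31 + 30 + 31 + 30 + 31 = 184 days.
January 1–13, 2042: 13 days.
Residual: 202 days.
Total: 1298 days.
1298 mod 7 = 3, so 3 days after Friday is Monday.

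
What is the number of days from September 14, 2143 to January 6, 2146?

September 14, 2143 → September 14, 2144: 366 days (2144 is a leap year).
September 14, 2144 → September 14, 2145: 365 days.
September 2145: 30 − 14 = 16 days remain.
Then October (31), November (30), December (31): 31 + 30 + 31 = 92 days.
January 1–6, 2146: 6 days.
Residual: 114 days.
Total: 845 days.

845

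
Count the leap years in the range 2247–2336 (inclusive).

22

Years divisible by 4: 2248, 2252, …, 2336 — 23 in all.
Of these, 2300 is divisible by 100 but not 400, so not leap.
Leap years: 23 − 1 = 22.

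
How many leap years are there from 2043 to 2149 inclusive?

26

Years divisible by 4: 2044, 2048, …, 2148 — 27 in all.
Of these, 2100 is divisible by 100 but not 400, so not leap.
Leap years: 27 − 1 = 26.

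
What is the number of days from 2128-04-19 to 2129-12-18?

Day-of-year of April 19, 2128: 110.
Day-of-year of December 18, 2129: 352.
2128 has 366 days, so 366 − 110 = 256 days remain in 2128.
Total: 256 + 352 = 608 days.

608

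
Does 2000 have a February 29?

2000 is a leap year (divisible by 400).

Yes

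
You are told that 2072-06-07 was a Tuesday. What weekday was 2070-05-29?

Thursday

Count forward from the earlier date (May 29, 2070) to the later (June 7, 2072):
May 29, 2070 → May 29, 2071: 365 days.
May 29, 2071 → May 29, 2072: 366 days (2072 is a leap year).
May 2072: 31 − 29 = 2 days remain.
June 1–7, 2072: 7 days.
Residual: 9 days.
Total: 740 days.
740 mod 7 = 5, so 5 days before Tuesday is Thursday.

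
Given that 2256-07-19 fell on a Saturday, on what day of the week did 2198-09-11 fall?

Count forward from the earlier date (September 11, 2198) to the later (July 19, 2256):
From September 11, 2198 to September 11, 2255: 57 years, of which 13 contain a Feb 29 — 44×365 + 13×366 = 20818 days.
(2200 is not a leap year (divisible by 100 but not 400).)
September 2255: 30 − 11 = 19 days remain.
Then 9 full months totalling 274 days.
July 1–19, 2256: 19 days.
Residual: 312 days.
Total: 21130 days.
21130 mod 7 = 4, so 4 days before Saturday is Tuesday.

Tuesday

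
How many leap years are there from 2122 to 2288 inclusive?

41

Years divisible by 4: 2124, 2128, …, 2288 — 42 in all.
Of these, 2200 is divisible by 100 but not 400, so not leap.
Leap years: 42 − 1 = 41.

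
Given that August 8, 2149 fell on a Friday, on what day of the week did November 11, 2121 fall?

Count forward from the earlier date (November 11, 2121) to the later (August 8, 2149):
Day-of-year of November 11, 2121: 315.
Day-of-year of August 8, 2149: 220.
2121 has 365 days, so 365 − 315 = 50 days remain in 2121.
Full years 2122–2148: 20 common + 7 leap = 20×365 + 7×366 = 9862 days.
Total: 50 + 9862 + 220 = 10132 days.
10132 mod 7 = 3, so 3 days before Friday is Tuesday.

Tuesday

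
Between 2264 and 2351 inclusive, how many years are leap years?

21

Years divisible by 4: 2264, 2268, …, 2348 — 22 in all.
Of these, 2300 is divisible by 100 but not 400, so not leap.
Leap years: 22 − 1 = 21.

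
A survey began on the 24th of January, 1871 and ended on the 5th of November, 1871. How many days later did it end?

285

January 1871: 31 − 24 = 7 days remain.
Then 9 full months totalling 273 days.
November 1–5, 1871: 5 days.
Total: 7 + 273 + 5 = 285 days.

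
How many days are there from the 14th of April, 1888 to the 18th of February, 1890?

675

Day-of-year of April 14, 1888: 105.
Day-of-year of February 18, 1890: 49.
1888 has 366 days, so 366 − 105 = 261 days remain in 1888.
Full years: 1889: 365. Sum = 365.
Total: 261 + 365 + 49 = 675 days.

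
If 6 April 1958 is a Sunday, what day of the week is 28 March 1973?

Wednesday

From April 6, 1958 to April 6, 1972: 14 years, of which 4 contain a Feb 29 — 10×365 + 4×366 = 5114 days.
April 1972: 30 − 6 = 24 days remain.
Then 10 full months totalling 304 days.
March 1–28, 1973: 28 days.
Residual: 356 days.
Total: 5470 days.
5470 mod 7 = 3, so 3 days after Sunday is Wednesday.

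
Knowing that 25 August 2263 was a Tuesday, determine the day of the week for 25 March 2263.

Wednesday

Count forward from the earlier date (March 25, 2263) to the later (August 25, 2263):
March 2263: 31 − 25 = 6 days remain.
Then April (30), May (31), June (30), July (31): 30 + 31 + 30 + 31 = 122 days.
August 1–25, 2263: 25 days.
Total: 6 + 122 + 25 = 153 days.
153 mod 7 = 6, so 6 days before Tuesday is Wednesday.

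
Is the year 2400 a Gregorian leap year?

Yes

2400 is a leap year (divisible by 400).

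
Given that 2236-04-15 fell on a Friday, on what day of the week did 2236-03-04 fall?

Friday

Count forward from the earlier date (March 4, 2236) to the later (April 15, 2236):
March 2236: 31 − 4 = 27 days remain.
April 1–15, 2236: 15 days.
Total: 27 + 15 = 42 days.
42 is a multiple of 7, so 2236-03-04 falls on the same weekday: Friday.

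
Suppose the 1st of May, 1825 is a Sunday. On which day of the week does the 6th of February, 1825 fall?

Sunday

Count forward from the earlier date (February 6, 1825) to the later (May 1, 1825):
February 1825: 28 − 6 = 22 days remain (1825 is not a leap year, so February has 28 days).
Then March (31), April (30): 31 + 30 = 61 days.
May 1, 1825: 1 day.
Total: 22 + 61 + 1 = 84 days.
84 is a multiple of 7, so the 6th of February, 1825 falls on the same weekday: Sunday.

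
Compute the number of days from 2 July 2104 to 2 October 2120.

Day-of-year of July 2, 2104: 184.
Day-of-year of October 2, 2120: 276.
2104 has 366 days, so 366 − 184 = 182 days remain in 2104.
Full years 2105–2119: 12 common + 3 leap = 12×365 + 3×366 = 5478 days.
Total: 182 + 5478 + 276 = 5936 days.

5936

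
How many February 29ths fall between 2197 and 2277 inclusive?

19

Years divisible by 4: 2200, 2204, …, 2276 — 20 in all.
Of these, 2200 is divisible by 100 but not 400, so not leap.
Leap years: 20 − 1 = 19.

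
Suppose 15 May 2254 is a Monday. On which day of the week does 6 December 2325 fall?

Sunday

From May 15, 2254 to May 15, 2325: 71 years, of which 17 contain a Feb 29 — 54×365 + 17×366 = 25932 days.
(2300 is not a leap year (divisible by 100 but not 400).)
May 2325: 31 − 15 = 16 days remain.
Then June (30), July (31), August (31), September (30), October (31), November (30): 30 + 31 + 31 + 30 + 31 + 30 = 183 days.
December 1–6, 2325: 6 days.
Residual: 205 days.
Total: 26137 days.
26137 mod 7 = 6, so 6 days after Monday is Sunday.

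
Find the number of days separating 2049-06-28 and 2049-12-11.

166

June 2049: 30 − 28 = 2 days remain.
Then July (31), August (31), September (30), October (31), November (30): 31 + 31 + 30 + 31 + 30 = 153 days.
December 1–11, 2049: 11 days.
Total: 2 + 153 + 11 = 166 days.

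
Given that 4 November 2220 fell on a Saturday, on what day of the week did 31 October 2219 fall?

Count forward from the earlier date (October 31, 2219) to the later (November 4, 2220):
October 2219: 31 − 31 = 0 days remain.
Then 12 full months totalling 366 days.
November 1–4, 2220: 4 days.
Total: 0 + 366 + 4 = 370 days.
370 mod 7 = 6, so 6 days before Saturday is Sunday.

Sunday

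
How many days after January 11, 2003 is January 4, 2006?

1089

Day-of-year of January 11, 2003: 11.
Day-of-year of January 4, 2006: 4.
2003 has 365 days, so 365 − 11 = 354 days remain in 2003.
Full years: 2004: 366; 2005: 365. Sum = 731.
Total: 354 + 731 + 4 = 1089 days.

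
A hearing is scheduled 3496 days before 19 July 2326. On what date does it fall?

22 December 2316

Count 3496 days before July 19, 2326:
From December 22, 2316 to December 22, 2325: 9 years, of which 2 contain a Feb 29 — 7×365 + 2×366 = 3287 days.
December 2325: 31 − 22 = 9 days remain.
Then January (31), February 2326 (28), March (31), April (30), May (31), June (30): 31 + 28 + 31 + 30 + 31 + 30 = 181 days.
July 1–19, 2326: 19 days.
Residual: 209 days.
Total: 3496 days.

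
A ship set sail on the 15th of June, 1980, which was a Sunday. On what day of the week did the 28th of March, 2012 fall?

Wednesday

From June 15, 1980 to June 15, 2011: 31 years, of which 7 contain a Feb 29 — 24×365 + 7×366 = 11322 days.
(2000 is a leap year (divisible by 400).)
June 2011: 30 − 15 = 15 days remain.
Then July (31), August (31), September (30), October (31), November (30), December (31), January (31), February 2012 (29): 31 + 31 + 30 + 31 + 30 + 31 + 31 + 29 = 244 days.
March 1–28, 2012: 28 days.
Residual: 287 days.
Total: 11609 days.
11609 mod 7 = 3, so 3 days after Sunday is Wednesday.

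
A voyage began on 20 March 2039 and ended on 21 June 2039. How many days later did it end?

93

March 2039: 31 − 20 = 11 days remain.
Then April (30), May (31): 30 + 31 = 61 days.
June 1–21, 2039: 21 days.
Total: 11 + 61 + 21 = 93 days.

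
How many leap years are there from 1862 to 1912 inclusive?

12

Years divisible by 4: 1864, 1868, …, 1912 — 13 in all.
Of these, 1900 is divisible by 100 but not 400, so not leap.
Leap years: 13 − 1 = 12.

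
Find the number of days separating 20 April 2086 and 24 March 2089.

April 20, 2086 → April 20, 2087: 365 days.
April 20, 2087 → April 20, 2088: 366 days (2088 is a leap year).
April 2088: 30 − 20 = 10 days remain.
Then 10 full months totalling 304 days.
March 1–24, 2089: 24 days.
Residual: 338 days.
Total: 1069 days.

1069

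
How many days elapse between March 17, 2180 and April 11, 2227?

17190

Day-of-year of March 17, 2180: 77.
Day-of-year of April 11, 2227: 101.
2180 has 366 days, so 366 − 77 = 289 days remain in 2180.
Full years 2181–2226: 36 common + 10 leap = 36×365 + 10×366 = 16800 days.
Total: 289 + 16800 + 101 = 17190 days.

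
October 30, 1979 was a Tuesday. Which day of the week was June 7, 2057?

Day-of-year of October 30, 1979: 303.
Day-of-year of June 7, 2057: 158.
1979 has 365 days, so 365 − 303 = 62 days remain in 1979.
Full years 1980–2056: 57 common + 20 leap = 57×365 + 20×366 = 28125 days.
Total: 62 + 28125 + 158 = 28345 days.
28345 mod 7 = 2, so 2 days after Tuesday is Thursday.

Thursday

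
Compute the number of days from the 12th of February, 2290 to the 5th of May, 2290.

February 2290: 28 − 12 = 16 days remain (2290 is not a leap year, so February has 28 days).
Then March (31), April (30): 31 + 30 = 61 days.
May 1–5, 2290: 5 days.
Total: 16 + 61 + 5 = 82 days.

82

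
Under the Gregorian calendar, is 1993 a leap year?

No

1993 is not a leap year.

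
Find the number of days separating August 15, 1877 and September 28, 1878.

Day-of-year of August 15, 1877: 227.
Day-of-year of September 28, 1878: 271.
1877 has 365 days, so 365 − 227 = 138 days remain in 1877.
Total: 138 + 271 = 409 days.

409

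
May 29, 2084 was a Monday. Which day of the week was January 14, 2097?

Day-of-year of May 29, 2084: 150.
Day-of-year of January 14, 2097: 14.
2084 has 366 days, so 366 − 150 = 216 days remain in 2084.
Full years 2085–2096: 9 common + 3 leap = 9×365 + 3×366 = 4383 days.
Total: 216 + 4383 + 14 = 4613 days.
4613 is a multiple of 7, so January 14, 2097 falls on the same weekday: Monday.

Monday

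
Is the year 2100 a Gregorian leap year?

No

2100 is not a leap year (divisible by 100 but not 400).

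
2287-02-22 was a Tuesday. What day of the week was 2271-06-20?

Tuesday

Count forward from the earlier date (June 20, 2271) to the later (February 22, 2287):
Day-of-year of June 20, 2271: 171.
Day-of-year of February 22, 2287: 53.
2271 has 365 days, so 365 − 171 = 194 days remain in 2271.
Full years 2272–2286: 11 common + 4 leap = 11×365 + 4×366 = 5479 days.
Total: 194 + 5479 + 53 = 5726 days.
5726 is a multiple of 7, so 2271-06-20 falls on the same weekday: Tuesday.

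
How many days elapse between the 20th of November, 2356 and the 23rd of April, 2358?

November 20, 2356 → November 20, 2357: 365 days.
November 2357: 30 − 20 = 10 days remain.
Then December (31), January (31), February 2358 (28), March (31): 31 + 31 + 28 + 31 = 121 days.
April 1–23, 2358: 23 days.
Residual: 154 days.
Total: 519 days.

519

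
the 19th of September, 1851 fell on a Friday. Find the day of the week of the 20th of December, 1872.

Friday

From September 19, 1851 to September 19, 1872: 21 years, of which 6 contain a Feb 29 — 15×365 + 6×366 = 7671 days.
September 1872: 30 − 19 = 11 days remain.
Then October (31), November (30): 31 + 30 = 61 days.
December 1–20, 1872: 20 days.
Residual: 92 days.
Total: 7763 days.
7763 is a multiple of 7, so the 20th of December, 1872 falls on the same weekday: Friday.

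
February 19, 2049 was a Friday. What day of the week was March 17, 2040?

Saturday

Count forward from the earlier date (March 17, 2040) to the later (February 19, 2049):
From March 17, 2040 to March 17, 2048: 8 years, of which 2 contain a Feb 29 — 6×365 + 2×366 = 2922 days.
March 2048: 31 − 17 = 14 days remain.
Then 10 full months totalling 306 days.
February 1–19, 2049: 19 days (2049 is not a leap year).
Residual: 339 days.
Total: 3261 days.
3261 mod 7 = 6, so 6 days before Friday is Saturday.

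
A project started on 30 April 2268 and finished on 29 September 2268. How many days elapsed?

April 2268: 30 − 30 = 0 days remain.
Then May (31), June (30), July (31), August (31): 31 + 30 + 31 + 31 = 123 days.
September 1–29, 2268: 29 days.
Total: 0 + 123 + 29 = 152 days.

152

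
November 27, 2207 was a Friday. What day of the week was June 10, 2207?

Count forward from the earlier date (June 10, 2207) to the later (November 27, 2207):
June 2207: 30 − 10 = 20 days remain.
Then July (31), August (31), September (30), October (31): 31 + 31 + 30 + 31 = 123 days.
November 1–27, 2207: 27 days.
Total: 20 + 123 + 27 = 170 days.
170 mod 7 = 2, so 2 days before Friday is Wednesday.

Wednesday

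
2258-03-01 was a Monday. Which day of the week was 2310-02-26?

Saturday

From March 1, 2258 to March 1, 2309: 51 years, of which 12 contain a Feb 29 — 39×365 + 12×366 = 18627 days.
(2300 is not a leap year (divisible by 100 but not 400).)
March 2309: 31 − 1 = 30 days remain.
Then 10 full months totalling 306 days.
February 1–26, 2310: 26 days (2310 is not a leap year).
Residual: 362 days.
Total: 18989 days.
18989 mod 7 = 5, so 5 days after Monday is Saturday.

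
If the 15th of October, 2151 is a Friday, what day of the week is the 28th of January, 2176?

Day-of-year of October 15, 2151: 288.
Day-of-year of January 28, 2176: 28.
2151 has 365 days, so 365 − 288 = 77 days remain in 2151.
Full years 2152–2175: 18 common + 6 leap = 18×365 + 6×366 = 8766 days.
Total: 77 + 8766 + 28 = 8871 days.
8871 mod 7 = 2, so 2 days after Friday is Sunday.

Sunday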